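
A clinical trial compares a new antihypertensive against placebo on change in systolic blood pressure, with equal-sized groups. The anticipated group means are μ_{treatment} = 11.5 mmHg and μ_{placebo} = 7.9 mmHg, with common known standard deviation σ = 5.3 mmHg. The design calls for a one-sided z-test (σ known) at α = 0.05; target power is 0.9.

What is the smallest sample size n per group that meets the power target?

Standardized effect: d = |μ_{treatment} − μ_{placebo}| / σ = |11.5 − 7.9| / 5.3 = 0.6792
For power 0.9 need Φ(δ − z_{0.05}) = 0.9, so δ = z_{0.05} + z_{0.10} = 1.645 + 1.282 = 2.926.
δ = d·√(n/2) ⇒ n = 2(δ/d)² = 2 × (2.926 / 0.6792)² = 37.12.
Rounding up, n = 38 per group.

n = 38 per group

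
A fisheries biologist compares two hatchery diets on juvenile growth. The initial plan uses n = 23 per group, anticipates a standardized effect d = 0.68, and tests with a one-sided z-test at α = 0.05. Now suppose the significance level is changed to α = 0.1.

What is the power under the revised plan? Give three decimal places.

δ = d·√(n/2) = 0.68 × √(23/2) = 2.3060 (unchanged). New critical value: z_{0.1} = 1.282.
Revised power = Φ(δ − 1.282) = Φ(1.024) = 0.8472.

Power ≈ 0.847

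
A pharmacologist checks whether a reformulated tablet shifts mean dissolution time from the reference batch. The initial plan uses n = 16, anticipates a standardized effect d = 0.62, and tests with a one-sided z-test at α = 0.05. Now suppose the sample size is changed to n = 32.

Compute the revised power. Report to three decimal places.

With n = 32: δ = d·√n = 0.62 × √32 = 3.5072. Critical value z_{0.05} = 1.645.
Revised power = P(Z > 1.645 − δ) = Φ(1.862) = 0.9687.

Power ≈ 0.969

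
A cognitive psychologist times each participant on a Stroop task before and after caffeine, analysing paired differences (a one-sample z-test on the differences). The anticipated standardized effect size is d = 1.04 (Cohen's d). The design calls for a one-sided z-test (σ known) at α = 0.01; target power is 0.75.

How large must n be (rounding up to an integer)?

n = 9

Set Φ(δ − 2.326) = 0.75; then δ − 2.326 = Φ⁻¹(0.75) = 0.674, giving δ = 3.001.
δ = d·√n ⇒ n = (δ/d)² = (3.001 / 1.04)² = 8.33.
Rounding up, n = 9.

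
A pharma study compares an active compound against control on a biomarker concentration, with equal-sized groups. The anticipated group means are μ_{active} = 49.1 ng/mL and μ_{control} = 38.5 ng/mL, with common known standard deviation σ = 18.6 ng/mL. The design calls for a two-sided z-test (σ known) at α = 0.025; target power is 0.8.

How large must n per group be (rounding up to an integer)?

Standardized effect: d = |μ_{active} − μ_{control}| / σ = |49.1 − 38.5| / 18.6 = 0.5699
Set Φ(δ − 2.241) = 0.8; then δ − 2.241 = Φ⁻¹(0.8) = 0.842, giving δ = 3.083.
(The Φ(−δ − z_{α/2}) term is vanishingly small for δ > 0 and is dropped in the standard sample-size formula.)
δ = d·√(n/2) ⇒ n = 2(δ/d)² = 2 × (3.083 / 0.5699)² = 58.53.
Rounding up, n = 59 per group.

n = 59 per group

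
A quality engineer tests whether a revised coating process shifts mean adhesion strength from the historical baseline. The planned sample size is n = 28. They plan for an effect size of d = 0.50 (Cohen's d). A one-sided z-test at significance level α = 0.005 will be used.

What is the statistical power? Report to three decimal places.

Power ≈ 0.528

Noncentrality parameter: δ = d·√n = 0.50 × √28 = 2.6458
One-sided α = 0.005 → critical value z_{0.005} = 2.576.
Power = P(Z > 2.576 − δ) = Φ(0.070) = 0.5279.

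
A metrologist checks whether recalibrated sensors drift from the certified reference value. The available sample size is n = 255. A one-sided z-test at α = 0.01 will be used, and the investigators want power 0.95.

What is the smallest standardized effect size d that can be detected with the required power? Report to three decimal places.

Need Φ(δ − 2.326) = 0.95, so δ = 2.326 + 1.645 = 3.971.
δ = d·√n ⇒ d = δ/√n = 3.971/√255 = 0.2487.

d ≈ 0.249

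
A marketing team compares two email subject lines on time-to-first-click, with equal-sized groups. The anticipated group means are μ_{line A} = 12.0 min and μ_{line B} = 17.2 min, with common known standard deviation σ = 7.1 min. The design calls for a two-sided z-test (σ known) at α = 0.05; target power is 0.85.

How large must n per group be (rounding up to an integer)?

n = 34 per group

Standardized effect: d = |μ_{line A} − μ_{line B}| / σ = |12.0 − 17.2| / 7.1 = 0.7324
Set Φ(δ − 1.960) = 0.85; then δ − 1.960 = Φ⁻¹(0.85) = 1.036, giving δ = 2.996.
(The Φ(−δ − z_{α/2}) term is vanishingly small for δ > 0 and is dropped in the standard sample-size formula.)
δ = d·√(n/2) ⇒ n = 2(δ/d)² = 2 × (2.996 / 0.7324)² = 33.48.
Rounding up, n = 34 per group.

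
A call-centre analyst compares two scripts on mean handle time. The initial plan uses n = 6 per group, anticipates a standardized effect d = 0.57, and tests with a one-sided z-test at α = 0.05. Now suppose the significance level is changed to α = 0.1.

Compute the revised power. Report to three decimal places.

Power ≈ 0.384

δ = d·√(n/2) = 0.57 × √(6/2) = 0.9873 (unchanged). New critical value: z_{0.1} = 1.282.
Revised power = P(Z > 1.282 − δ) = Φ(-0.294) = 0.3843.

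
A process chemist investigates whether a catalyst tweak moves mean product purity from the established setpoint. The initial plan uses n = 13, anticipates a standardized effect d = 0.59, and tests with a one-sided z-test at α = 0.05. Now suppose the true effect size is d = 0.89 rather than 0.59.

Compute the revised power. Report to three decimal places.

With d = 0.89: δ = d·√n = 0.89 × √13 = 3.2089. Critical value z_{0.05} = 1.645.
Revised power = P(Z > 1.645 − δ) = Φ(1.564) = 0.9411.

Power ≈ 0.941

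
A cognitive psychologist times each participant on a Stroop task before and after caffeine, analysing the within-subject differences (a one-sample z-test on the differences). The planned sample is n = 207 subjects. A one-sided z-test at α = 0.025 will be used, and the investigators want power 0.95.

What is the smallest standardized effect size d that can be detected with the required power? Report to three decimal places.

d ≈ 0.251

Required noncentrality: δ = z_{0.025} + z_{0.05} = 1.960 + 1.645 = 3.605.
δ = d·√n ⇒ d = δ/√n = 3.605/√207 = 0.2506.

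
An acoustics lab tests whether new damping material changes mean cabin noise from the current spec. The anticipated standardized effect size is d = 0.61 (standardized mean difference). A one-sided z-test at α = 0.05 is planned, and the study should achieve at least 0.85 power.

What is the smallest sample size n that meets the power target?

Set Φ(δ − 1.645) = 0.85; then δ − 1.645 = Φ⁻¹(0.85) = 1.036, giving δ = 2.681.
δ = d·√n ⇒ n = (δ/d)² = (2.681 / 0.61)² = 19.32.
Rounding up, n = 20.

n = 20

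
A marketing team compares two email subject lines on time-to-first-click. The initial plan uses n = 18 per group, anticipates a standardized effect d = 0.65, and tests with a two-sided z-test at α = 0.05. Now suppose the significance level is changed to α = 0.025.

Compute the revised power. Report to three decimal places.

Power ≈ 0.385

δ = d·√(n/2) = 0.65 × √(18/2) = 1.9500 (unchanged). New critical value: z_{0.0125} = 2.241.
Revised power = Φ(δ − 2.241) + Φ(−δ − 2.241) = Φ(-0.291) + Φ(-4.191) = 0.3854 + 0.0000 = 0.3854.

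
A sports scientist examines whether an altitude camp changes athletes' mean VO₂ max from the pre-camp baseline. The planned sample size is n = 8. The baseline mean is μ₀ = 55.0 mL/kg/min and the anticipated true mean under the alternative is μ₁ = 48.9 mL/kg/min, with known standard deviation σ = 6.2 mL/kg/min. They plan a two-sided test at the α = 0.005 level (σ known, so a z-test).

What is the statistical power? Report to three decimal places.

Standardized effect: d = |μ₁ − μ₀| / σ = |48.9 − 55.0| / 6.2 = 0.9839
Noncentrality parameter: δ = d·√n = 0.9839 × √8 = 2.7828
Critical value for a two-sided test at α = 0.005: z_{α/2} = 2.807.
Power = Φ(δ − 2.807) + Φ(−δ − 2.807) = Φ(-0.024) + Φ(-5.590) = 0.4903 + 0.0000 = 0.4903.

Power ≈ 0.490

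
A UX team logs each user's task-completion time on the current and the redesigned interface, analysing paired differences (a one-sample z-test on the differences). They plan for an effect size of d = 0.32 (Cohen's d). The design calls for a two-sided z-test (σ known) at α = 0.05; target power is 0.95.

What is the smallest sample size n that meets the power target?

For power 0.95 need Φ(δ − z_{0.025}) = 0.95, so δ = z_{0.025} + z_{0.05} = 1.960 + 1.645 = 3.605.
(For δ > 0 the lower-tail rejection region contributes negligibly to power, so the one-term inversion is standard.)
δ = d·√n ⇒ n = (δ/d)² = (3.605 / 0.32)² = 126.90.
Round up to the next whole unit.

n = 127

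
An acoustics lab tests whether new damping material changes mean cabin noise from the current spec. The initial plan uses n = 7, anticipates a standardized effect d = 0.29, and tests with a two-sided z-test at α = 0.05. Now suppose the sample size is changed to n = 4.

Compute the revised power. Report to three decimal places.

With n = 4: δ = d·√n = 0.29 × √4 = 0.5800. Critical value z_{0.025} = 1.960.
Revised power = Φ(δ − 1.960) + Φ(−δ − 1.960) = Φ(-1.380) + Φ(-2.540) = 0.0838 + 0.0055 = 0.0893.

Power ≈ 0.089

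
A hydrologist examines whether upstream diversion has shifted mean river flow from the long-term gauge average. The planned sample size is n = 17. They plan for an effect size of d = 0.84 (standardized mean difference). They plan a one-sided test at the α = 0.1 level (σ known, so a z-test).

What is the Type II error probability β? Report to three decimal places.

β ≈ 0.015

Noncentrality parameter: δ = d·√n = 0.84 × √17 = 3.4634
One-sided α = 0.1 → critical value z_{0.1} = 1.282.
Power = P(Z > 1.282 − δ) = Φ(2.182) = 0.9854.
Type II error: β = 1 − power = 1 − 0.9854 = 0.0146.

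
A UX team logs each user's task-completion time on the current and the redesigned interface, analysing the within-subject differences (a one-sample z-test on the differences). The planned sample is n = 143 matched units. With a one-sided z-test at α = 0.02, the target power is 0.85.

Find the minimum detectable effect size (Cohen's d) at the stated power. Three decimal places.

d ≈ 0.258

Required noncentrality: δ = z_{0.02} + z_{0.15} = 2.054 + 1.036 = 3.090.
δ = d·√n ⇒ d = δ/√n = 3.090/√143 = 0.2584.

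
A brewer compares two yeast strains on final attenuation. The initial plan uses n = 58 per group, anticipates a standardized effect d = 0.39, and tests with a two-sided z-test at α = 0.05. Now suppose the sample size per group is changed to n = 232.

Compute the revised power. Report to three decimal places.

With n = 232 per group: δ = d·√(n/2) = 0.39 × √(232/2) = 4.2004. Critical value z_{0.025} = 1.960.
Revised power = Φ(δ − 1.960) + Φ(−δ − 1.960) = Φ(2.240) + Φ(-6.160) = 0.9875 + 0.0000 = 0.9875.

Power ≈ 0.987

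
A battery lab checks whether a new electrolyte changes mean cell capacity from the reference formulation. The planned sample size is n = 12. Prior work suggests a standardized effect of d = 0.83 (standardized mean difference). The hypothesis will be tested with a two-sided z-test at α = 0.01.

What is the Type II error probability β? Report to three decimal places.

β ≈ 0.382

Noncentrality parameter: λ = d·√n = 0.83 × √12 = 2.8752
Critical value for a two-sided test at α = 0.01: z_{α/2} = 2.576.
Power = Φ(λ − 2.576) + Φ(−λ − 2.576) = Φ(0.299) + Φ(-5.451) = 0.6177 + 0.0000 = 0.6177.
Type II error: β = 1 − power = 1 − 0.6177 = 0.3823.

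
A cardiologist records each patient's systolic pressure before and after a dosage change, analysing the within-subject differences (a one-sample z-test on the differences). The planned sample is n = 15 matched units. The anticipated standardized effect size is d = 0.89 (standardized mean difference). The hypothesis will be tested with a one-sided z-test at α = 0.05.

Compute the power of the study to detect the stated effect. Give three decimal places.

Noncentrality parameter: δ = d·√n = 0.89 × √15 = 3.4470
One-sided α = 0.05 → critical value z_{0.05} = 1.645.
Power = Φ(δ − 1.645) = Φ(1.802) = 0.9642.

Power ≈ 0.964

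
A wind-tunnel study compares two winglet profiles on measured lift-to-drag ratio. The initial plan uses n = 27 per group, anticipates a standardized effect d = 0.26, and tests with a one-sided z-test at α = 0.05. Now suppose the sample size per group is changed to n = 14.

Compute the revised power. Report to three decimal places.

With n = 14 per group: δ = d·√(n/2) = 0.26 × √(14/2) = 0.6879. Critical value z_{0.05} = 1.645.
Revised power = Φ(δ − 1.645) = Φ(-0.957) = 0.1693.

Power ≈ 0.169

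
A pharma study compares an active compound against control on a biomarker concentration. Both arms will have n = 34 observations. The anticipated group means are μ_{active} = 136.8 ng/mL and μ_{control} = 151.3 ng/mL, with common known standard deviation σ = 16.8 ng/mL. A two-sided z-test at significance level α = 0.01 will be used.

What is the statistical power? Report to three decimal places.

Power ≈ 0.837

Standardized effect: d = |μ_{active} − μ_{control}| / σ = |136.8 − 151.3| / 16.8 = 0.8631
Noncentrality parameter: δ = d·√(n/2) = 0.8631 × √(34/2) = 3.5586
Critical value for a two-sided test at α = 0.01: z_{α/2} = 2.576.
Power = Φ(δ − 2.576) + Φ(−δ − 2.576) = Φ(0.983) + Φ(-6.134) = 0.8371 + 0.0000 = 0.8371.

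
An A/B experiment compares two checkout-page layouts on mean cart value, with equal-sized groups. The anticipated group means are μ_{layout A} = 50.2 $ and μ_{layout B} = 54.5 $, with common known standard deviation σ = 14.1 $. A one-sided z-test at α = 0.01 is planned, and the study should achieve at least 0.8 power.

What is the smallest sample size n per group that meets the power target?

n = 216 per group

Standardized effect: d = |μ_{layout A} − μ_{layout B}| / σ = |50.2 − 54.5| / 14.1 = 0.3050
Set Φ(δ − 2.326) = 0.8; then δ − 2.326 = Φ⁻¹(0.8) = 0.842, giving δ = 3.168.
δ = d·√(n/2) ⇒ n = 2(δ/d)² = 2 × (3.168 / 0.3050)² = 215.82.
Rounding up, n = 216 per group.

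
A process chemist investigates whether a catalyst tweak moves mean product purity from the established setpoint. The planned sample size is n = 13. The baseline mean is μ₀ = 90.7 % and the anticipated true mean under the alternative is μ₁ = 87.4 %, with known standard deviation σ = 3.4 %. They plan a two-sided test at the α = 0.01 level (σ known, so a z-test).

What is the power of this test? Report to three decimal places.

Power ≈ 0.822

Standardized effect: d = |μ₁ − μ₀| / σ = |87.4 − 90.7| / 3.4 = 0.9706
Noncentrality parameter: δ = d·√n = 0.9706 × √13 = 3.4995
Critical value for a two-sided test at α = 0.01: z_{α/2} = 2.576.
Power = Φ(δ − 2.576) + Φ(−δ − 2.576) = Φ(0.924) + Φ(-6.075) = 0.8222 + 0.0000 = 0.8222.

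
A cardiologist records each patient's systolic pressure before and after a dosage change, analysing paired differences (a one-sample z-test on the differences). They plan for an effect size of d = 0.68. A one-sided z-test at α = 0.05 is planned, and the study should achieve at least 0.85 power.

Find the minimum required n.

n = 16

Set Φ(δ − 1.645) = 0.85; then δ − 1.645 = Φ⁻¹(0.85) = 1.036, giving δ = 2.681.
δ = d·√n ⇒ n = (δ/d)² = (2.681 / 0.68)² = 15.55.
Rounding up, n = 16.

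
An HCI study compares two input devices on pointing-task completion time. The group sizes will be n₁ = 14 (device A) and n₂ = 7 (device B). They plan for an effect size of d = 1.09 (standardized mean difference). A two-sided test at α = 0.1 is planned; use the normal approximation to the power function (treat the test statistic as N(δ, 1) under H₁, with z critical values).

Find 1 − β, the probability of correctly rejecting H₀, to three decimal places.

Power ≈ 0.761

Noncentrality parameter: δ = d / √(1/n₁ + 1/n₂) = 1.09 / √(1/14 + 1/7) = 2.3547
Critical value for a two-sided test at α = 0.1: z_{α/2} = 1.645.
Power = Φ(δ − 1.645) + Φ(−δ − 1.645) = Φ(0.710) + Φ(-4.000) = 0.7611 + 0.0000 = 0.7611.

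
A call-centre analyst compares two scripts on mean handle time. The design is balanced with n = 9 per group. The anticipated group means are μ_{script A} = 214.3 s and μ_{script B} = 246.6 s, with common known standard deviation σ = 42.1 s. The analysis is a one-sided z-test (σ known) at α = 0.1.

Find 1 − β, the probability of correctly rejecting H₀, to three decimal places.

Power ≈ 0.635

Standardized effect: d = |μ_{script A} − μ_{script B}| / σ = |214.3 − 246.6| / 42.1 = 0.7672
Noncentrality parameter: δ = d·√(n/2) = 0.7672 × √(9/2) = 1.6275
Critical value for a one-sided test at α = 0.1: z_α = 1.282.
Power = P(Z > 1.282 − δ) = Φ(0.346) = 0.6353.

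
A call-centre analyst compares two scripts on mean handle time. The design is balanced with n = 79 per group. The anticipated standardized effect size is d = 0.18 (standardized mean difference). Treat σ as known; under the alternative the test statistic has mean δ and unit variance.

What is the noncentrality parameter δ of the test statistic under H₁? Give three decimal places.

The noncentrality parameter scales effect size by the design's sample-size factor: δ = d·√(n/2) = 0.18 × √(79/2) = 1.1313

δ ≈ 1.131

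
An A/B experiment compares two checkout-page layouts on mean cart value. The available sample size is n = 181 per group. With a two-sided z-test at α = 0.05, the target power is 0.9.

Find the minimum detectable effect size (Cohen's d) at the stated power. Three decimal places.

d ≈ 0.341

Required noncentrality: δ = z_{0.025} + z_{0.10} = 1.960 + 1.282 = 3.242.
(Lower-tail contribution to power is negligible for δ > 0.)
δ = d·√(n/2) ⇒ d = δ/√(n/2) = 3.242/√(181/2) = 0.3407.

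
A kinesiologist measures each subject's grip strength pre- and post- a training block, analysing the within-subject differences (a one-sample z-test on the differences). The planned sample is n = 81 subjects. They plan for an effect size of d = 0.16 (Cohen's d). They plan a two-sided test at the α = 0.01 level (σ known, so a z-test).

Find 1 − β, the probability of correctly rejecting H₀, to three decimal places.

Power ≈ 0.128

Noncentrality parameter: δ = d·√n = 0.16 × √81 = 1.4400
Critical value for a two-sided test at α = 0.01: z_{α/2} = 2.576.
Power = Φ(δ − 2.576) + Φ(−δ − 2.576) = Φ(-1.136) + Φ(-4.016) = 0.1280 + 0.0000 = 0.1280.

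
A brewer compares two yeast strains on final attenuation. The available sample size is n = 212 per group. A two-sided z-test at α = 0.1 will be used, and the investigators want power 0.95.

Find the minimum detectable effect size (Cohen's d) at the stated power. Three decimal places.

Need Φ(δ − 1.645) = 0.95, so δ = 1.645 + 1.645 = 3.290.
(Lower-tail contribution to power is negligible for δ > 0.)
δ = d·√(n/2) ⇒ d = δ/√(n/2) = 3.290/√(212/2) = 0.3195.

d ≈ 0.320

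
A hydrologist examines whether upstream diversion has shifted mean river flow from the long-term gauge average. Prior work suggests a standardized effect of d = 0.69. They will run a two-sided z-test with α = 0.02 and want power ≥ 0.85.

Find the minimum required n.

n = 24

Set Φ(δ − 2.326) = 0.85; then δ − 2.326 = Φ⁻¹(0.85) = 1.036, giving δ = 3.363.
(The Φ(−δ − z_{α/2}) term is vanishingly small for δ > 0 and is dropped in the standard sample-size formula.)
δ = d·√n ⇒ n = (δ/d)² = (3.363 / 0.69)² = 23.75.
Round up to the next whole unit.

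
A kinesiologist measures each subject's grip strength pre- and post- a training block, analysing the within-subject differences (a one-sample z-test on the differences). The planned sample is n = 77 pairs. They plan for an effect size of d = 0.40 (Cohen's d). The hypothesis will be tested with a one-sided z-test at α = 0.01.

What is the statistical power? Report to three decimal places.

Noncentrality parameter: δ = d·√n = 0.40 × √77 = 3.5100
One-sided α = 0.01 → critical value z_{0.01} = 2.326.
Power = P(Z > 2.326 − δ) = Φ(1.184) = 0.8817.

Power ≈ 0.882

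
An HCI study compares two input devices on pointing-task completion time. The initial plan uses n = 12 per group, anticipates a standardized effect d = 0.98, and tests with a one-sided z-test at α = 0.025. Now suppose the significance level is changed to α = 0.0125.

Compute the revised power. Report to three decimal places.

δ = d·√(n/2) = 0.98 × √(12/2) = 2.4005 (unchanged). New critical value: z_{0.0125} = 2.241.
Revised power = P(Z > 2.241 − δ) = Φ(0.159) = 0.5632.

Power ≈ 0.563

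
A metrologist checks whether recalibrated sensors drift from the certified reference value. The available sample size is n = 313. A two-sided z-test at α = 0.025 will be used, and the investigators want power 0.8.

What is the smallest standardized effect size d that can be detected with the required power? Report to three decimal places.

d ≈ 0.174

Required noncentrality: δ = z_{0.0125} + z_{0.20} = 2.241 + 0.842 = 3.083.
(Lower-tail contribution to power is negligible for δ > 0.)
δ = d·√n ⇒ d = δ/√n = 3.083/√313 = 0.1743.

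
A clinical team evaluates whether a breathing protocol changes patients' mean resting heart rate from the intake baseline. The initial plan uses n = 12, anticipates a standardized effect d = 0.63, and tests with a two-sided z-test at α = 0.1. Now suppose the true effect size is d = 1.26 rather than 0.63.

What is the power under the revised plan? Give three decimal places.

With d = 1.26: δ = d·√n = 1.26 × √12 = 4.3648. Critical value z_{0.05} = 1.645.
Revised power = Φ(δ − 1.645) + Φ(−δ − 1.645) = Φ(2.720) + Φ(-6.010) = 0.9967 + 0.0000 = 0.9967.

Power ≈ 0.997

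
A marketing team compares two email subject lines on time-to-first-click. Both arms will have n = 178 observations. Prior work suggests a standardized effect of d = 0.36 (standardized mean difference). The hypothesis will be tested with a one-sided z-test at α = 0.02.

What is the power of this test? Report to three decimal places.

Noncentrality parameter: δ = d·√(n/2) = 0.36 × √(178/2) = 3.3962
One-sided α = 0.02 → critical value z_{0.02} = 2.054.
Power = P(Z > 2.054 − δ) = Φ(1.342) = 0.9103.

Power ≈ 0.910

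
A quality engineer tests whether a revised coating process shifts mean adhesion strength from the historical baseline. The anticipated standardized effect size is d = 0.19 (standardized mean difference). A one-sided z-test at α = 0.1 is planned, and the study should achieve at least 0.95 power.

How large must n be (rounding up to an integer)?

For power 0.95 need Φ(δ − z_{0.1}) = 0.95, so δ = z_{0.1} + z_{0.05} = 1.282 + 1.645 = 2.926.
δ = d·√n ⇒ n = (δ/d)² = (2.926 / 0.19)² = 237.23.
Rounding up, n = 238.

n = 238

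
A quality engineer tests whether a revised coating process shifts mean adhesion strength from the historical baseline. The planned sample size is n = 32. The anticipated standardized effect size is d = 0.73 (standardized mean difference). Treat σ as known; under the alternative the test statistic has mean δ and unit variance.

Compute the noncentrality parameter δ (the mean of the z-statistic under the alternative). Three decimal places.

δ ≈ 4.130

δ = d·√n = 0.73 × √32 = 4.1295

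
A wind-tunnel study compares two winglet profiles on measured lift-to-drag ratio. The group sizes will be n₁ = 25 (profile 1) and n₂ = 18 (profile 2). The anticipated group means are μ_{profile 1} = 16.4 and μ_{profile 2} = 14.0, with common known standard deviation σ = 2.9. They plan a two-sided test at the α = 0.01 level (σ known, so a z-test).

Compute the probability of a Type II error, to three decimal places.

β ≈ 0.460

Standardized effect: d = |μ_{profile 1} − μ_{profile 2}| / σ = |16.4 − 14.0| / 2.9 = 0.8276
Noncentrality parameter: δ = d / √(1/n₁ + 1/n₂) = 0.8276 / √(1/25 + 1/18) = 2.6772
Two-sided α = 0.01 → critical value z_{0.005} = 2.576.
Power = Φ(δ − 2.576) + Φ(−δ − 2.576) = Φ(0.101) + Φ(-5.253) = 0.5404 + 0.0000 = 0.5404.
Type II error: β = 1 − power = 1 − 0.5404 = 0.4596.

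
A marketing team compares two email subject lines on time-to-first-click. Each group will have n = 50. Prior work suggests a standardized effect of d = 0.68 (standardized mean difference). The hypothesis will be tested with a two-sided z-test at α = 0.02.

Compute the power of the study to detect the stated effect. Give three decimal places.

Noncentrality parameter: δ = d·√(n/2) = 0.68 × √(50/2) = 3.4000
Two-sided α = 0.02 → critical value z_{0.01} = 2.326.
Power = Φ(δ − 2.326) + Φ(−δ − 2.326) = Φ(1.074) + Φ(-5.726) = 0.8585 + 0.0000 = 0.8585.

Power ≈ 0.859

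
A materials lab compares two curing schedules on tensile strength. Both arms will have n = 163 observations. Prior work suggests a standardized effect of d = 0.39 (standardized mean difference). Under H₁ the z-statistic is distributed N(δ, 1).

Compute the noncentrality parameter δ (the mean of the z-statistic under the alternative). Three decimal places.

δ ≈ 3.521

δ = d·√(n/2) = 0.39 × √(163/2) = 3.5208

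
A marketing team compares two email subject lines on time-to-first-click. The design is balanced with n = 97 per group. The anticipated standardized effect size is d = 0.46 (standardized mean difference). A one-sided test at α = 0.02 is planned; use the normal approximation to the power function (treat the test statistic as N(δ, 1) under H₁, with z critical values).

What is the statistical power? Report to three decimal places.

Power ≈ 0.875

Noncentrality parameter: δ = d·√(n/2) = 0.46 × √(97/2) = 3.2035
One-sided α = 0.02 → critical value z_{0.02} = 2.054.
Power = Φ(δ − 2.054) = Φ(1.150) = 0.8749.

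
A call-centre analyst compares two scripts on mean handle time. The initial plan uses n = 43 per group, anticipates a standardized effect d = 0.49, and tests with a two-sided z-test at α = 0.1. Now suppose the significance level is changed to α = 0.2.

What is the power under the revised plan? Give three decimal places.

Power ≈ 0.839

δ = d·√(n/2) = 0.49 × √(43/2) = 2.2720 (unchanged). New critical value: z_{0.1} = 1.282.
Revised power = Φ(δ − 1.282) + Φ(−δ − 1.282) = Φ(0.990) + Φ(-3.554) = 0.8390 + 0.0002 = 0.8392.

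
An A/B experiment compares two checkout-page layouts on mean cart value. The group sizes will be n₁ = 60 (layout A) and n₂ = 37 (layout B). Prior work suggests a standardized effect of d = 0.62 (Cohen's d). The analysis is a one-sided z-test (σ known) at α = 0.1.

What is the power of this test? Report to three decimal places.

Noncentrality parameter: δ = d / √(1/n₁ + 1/n₂) = 0.62 / √(1/60 + 1/37) = 2.9661
Critical value for a one-sided test at α = 0.1: z_α = 1.282.
Power = P(Z > 1.282 − δ) = Φ(1.685) = 0.9540.

Power ≈ 0.954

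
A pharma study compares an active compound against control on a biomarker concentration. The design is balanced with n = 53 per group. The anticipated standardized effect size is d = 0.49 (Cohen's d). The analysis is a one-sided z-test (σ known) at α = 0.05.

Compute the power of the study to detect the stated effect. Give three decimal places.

Noncentrality parameter: δ = d·√(n/2) = 0.49 × √(53/2) = 2.5224
Critical value for a one-sided test at α = 0.05: z_α = 1.645.
Power = Φ(δ − 1.645) = Φ(0.878) = 0.8099.

Power ≈ 0.810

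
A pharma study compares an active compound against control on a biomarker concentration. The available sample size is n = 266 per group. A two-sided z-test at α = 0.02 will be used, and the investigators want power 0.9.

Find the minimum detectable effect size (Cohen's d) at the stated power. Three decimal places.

d ≈ 0.313

Required noncentrality: δ = z_{0.01} + z_{0.10} = 2.326 + 1.282 = 3.608.
(Lower-tail contribution to power is negligible for δ > 0.)
δ = d·√(n/2) ⇒ d = δ/√(n/2) = 3.608/√(266/2) = 0.3128.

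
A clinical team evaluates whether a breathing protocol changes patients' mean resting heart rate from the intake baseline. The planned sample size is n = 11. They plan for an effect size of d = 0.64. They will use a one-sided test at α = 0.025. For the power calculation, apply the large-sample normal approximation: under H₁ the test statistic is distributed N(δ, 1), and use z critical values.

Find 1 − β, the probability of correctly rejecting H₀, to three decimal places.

Noncentrality parameter: δ = d·√n = 0.64 × √11 = 2.1226
One-sided α = 0.025 → critical value z_{0.025} = 1.960.
Power = Φ(δ − 1.960) = Φ(0.163) = 0.5646.

Power ≈ 0.565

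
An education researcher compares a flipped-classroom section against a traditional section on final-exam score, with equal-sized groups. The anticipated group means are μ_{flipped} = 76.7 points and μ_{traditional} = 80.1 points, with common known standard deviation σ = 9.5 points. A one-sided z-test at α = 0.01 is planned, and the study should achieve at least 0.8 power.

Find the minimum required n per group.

n = 157 per group

Standardized effect: d = |μ_{flipped} − μ_{traditional}| / σ = |76.7 − 80.1| / 9.5 = 0.3579
Set Φ(δ − 2.326) = 0.8; then δ − 2.326 = Φ⁻¹(0.8) = 0.842, giving δ = 3.168.
δ = d·√(n/2) ⇒ n = 2(δ/d)² = 2 × (3.168 / 0.3579)² = 156.70.
Rounding up, n = 157 per group.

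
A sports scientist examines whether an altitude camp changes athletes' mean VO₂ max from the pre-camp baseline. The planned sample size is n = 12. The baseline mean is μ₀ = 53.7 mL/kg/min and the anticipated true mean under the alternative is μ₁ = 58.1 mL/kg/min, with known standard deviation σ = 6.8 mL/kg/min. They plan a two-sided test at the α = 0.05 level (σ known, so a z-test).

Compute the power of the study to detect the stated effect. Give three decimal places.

Standardized effect: d = |μ₁ − μ₀| / σ = |58.1 − 53.7| / 6.8 = 0.6471
Noncentrality parameter: δ = d·√n = 0.6471 × √12 = 2.2415
Critical value for a two-sided test at α = 0.05: z_{α/2} = 1.960.
Power = Φ(δ − 1.960) + Φ(−δ − 1.960) = Φ(0.282) + Φ(-4.201) = 0.6108 + 0.0000 = 0.6109.

Power ≈ 0.611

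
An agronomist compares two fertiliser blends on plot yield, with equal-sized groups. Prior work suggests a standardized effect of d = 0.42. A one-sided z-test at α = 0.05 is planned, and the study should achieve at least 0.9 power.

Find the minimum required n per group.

Set Φ(δ − 1.645) = 0.9; then δ − 1.645 = Φ⁻¹(0.9) = 1.282, giving δ = 2.926.
δ = d·√(n/2) ⇒ n = 2(δ/d)² = 2 × (2.926 / 0.42)² = 97.10.
Round up to the next whole unit.

n = 98 per group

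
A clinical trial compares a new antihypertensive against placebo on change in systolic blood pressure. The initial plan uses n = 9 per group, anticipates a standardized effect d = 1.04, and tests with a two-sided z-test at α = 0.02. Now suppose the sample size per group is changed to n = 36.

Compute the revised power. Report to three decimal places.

With n = 36 per group: δ = d·√(n/2) = 1.04 × √(36/2) = 4.4123. Critical value z_{0.01} = 2.326.
Revised power = Φ(δ − 2.326) + Φ(−δ − 2.326) = Φ(2.086) + Φ(-6.739) = 0.9815 + 0.0000 = 0.9815.

Power ≈ 0.982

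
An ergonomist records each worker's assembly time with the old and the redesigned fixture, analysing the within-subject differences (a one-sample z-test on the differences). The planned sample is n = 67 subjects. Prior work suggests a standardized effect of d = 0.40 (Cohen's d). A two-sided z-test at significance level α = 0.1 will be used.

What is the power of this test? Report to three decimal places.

Power ≈ 0.948

Noncentrality parameter: δ = d·√n = 0.40 × √67 = 3.2741
Critical value for a two-sided test at α = 0.1: z_{α/2} = 1.645.
Power = Φ(δ − 1.645) + Φ(−δ − 1.645) = Φ(1.629) + Φ(-4.919) = 0.9484 + 0.0000 = 0.9484.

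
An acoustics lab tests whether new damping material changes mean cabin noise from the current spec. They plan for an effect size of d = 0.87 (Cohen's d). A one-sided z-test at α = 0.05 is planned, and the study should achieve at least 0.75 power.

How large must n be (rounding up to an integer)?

n = 8

Set Φ(δ − 1.645) = 0.75; then δ − 1.645 = Φ⁻¹(0.75) = 0.674, giving δ = 2.319.
δ = d·√n ⇒ n = (δ/d)² = (2.319 / 0.87)² = 7.11.
Round up to the next whole unit.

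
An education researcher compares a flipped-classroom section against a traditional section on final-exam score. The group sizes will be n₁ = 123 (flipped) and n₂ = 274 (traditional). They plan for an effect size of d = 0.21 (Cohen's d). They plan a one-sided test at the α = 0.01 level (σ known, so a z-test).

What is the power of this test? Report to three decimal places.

Noncentrality parameter: δ = d / √(1/n₁ + 1/n₂) = 0.21 / √(1/123 + 1/274) = 1.9349
Critical value for a one-sided test at α = 0.01: z_α = 2.326.
Power = Φ(δ − 2.326) = Φ(-0.391) = 0.3477.

Power ≈ 0.348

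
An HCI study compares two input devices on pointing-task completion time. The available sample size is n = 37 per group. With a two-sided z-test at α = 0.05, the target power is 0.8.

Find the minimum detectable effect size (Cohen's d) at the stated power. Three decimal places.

Need Φ(δ − 1.960) = 0.8, so δ = 1.960 + 0.842 = 2.802.
(The second rejection-region term Φ(−δ − z_{α/2}) is negligible and dropped.)
δ = d·√(n/2) ⇒ d = δ/√(n/2) = 2.802/√(37/2) = 0.6514.

d ≈ 0.651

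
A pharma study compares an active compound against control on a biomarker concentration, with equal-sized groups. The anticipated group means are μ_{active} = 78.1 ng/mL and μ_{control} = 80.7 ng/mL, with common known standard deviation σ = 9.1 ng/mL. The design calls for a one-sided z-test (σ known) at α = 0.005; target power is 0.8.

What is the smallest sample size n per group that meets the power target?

n = 287 per group

Standardized effect: d = |μ_{active} − μ_{control}| / σ = |78.1 − 80.7| / 9.1 = 0.2857
Set Φ(δ − 2.576) = 0.8; then δ − 2.576 = Φ⁻¹(0.8) = 0.842, giving δ = 3.417.
δ = d·√(n/2) ⇒ n = 2(δ/d)² = 2 × (3.417 / 0.2857)² = 286.13.
Rounding up, n = 287 per group.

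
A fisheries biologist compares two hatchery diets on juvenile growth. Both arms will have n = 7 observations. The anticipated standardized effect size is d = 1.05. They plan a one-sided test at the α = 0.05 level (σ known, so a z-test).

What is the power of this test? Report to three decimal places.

Noncentrality parameter: δ = d·√(n/2) = 1.05 × √(7/2) = 1.9644
Critical value for a one-sided test at α = 0.05: z_α = 1.645.
Power = P(Z > 1.645 − δ) = Φ(0.320) = 0.6253.

Power ≈ 0.625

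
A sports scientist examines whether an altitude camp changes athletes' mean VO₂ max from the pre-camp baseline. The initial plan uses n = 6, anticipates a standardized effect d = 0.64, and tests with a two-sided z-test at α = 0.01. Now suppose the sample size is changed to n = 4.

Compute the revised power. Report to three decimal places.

With n = 4: δ = d·√n = 0.64 × √4 = 1.2800. Critical value z_{0.005} = 2.576.
Revised power = Φ(δ − 2.576) + Φ(−δ − 2.576) = Φ(-1.296) + Φ(-3.856) = 0.0975 + 0.0001 = 0.0976.

Power ≈ 0.098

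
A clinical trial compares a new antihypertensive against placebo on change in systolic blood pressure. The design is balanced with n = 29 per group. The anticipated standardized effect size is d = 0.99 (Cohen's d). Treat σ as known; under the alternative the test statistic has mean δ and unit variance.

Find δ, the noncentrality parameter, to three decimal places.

The noncentrality parameter scales effect size by the design's sample-size factor: δ = d·√(n/2) = 0.99 × √(29/2) = 3.7698

δ ≈ 3.770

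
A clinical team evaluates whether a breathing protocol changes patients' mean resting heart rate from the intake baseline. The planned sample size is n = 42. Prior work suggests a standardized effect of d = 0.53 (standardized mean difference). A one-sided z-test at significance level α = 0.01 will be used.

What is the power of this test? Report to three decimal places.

Power ≈ 0.866

Noncentrality parameter: δ = d·√n = 0.53 × √42 = 3.4348
One-sided α = 0.01 → critical value z_{0.01} = 2.326.
Power = P(Z > 2.326 − δ) = Φ(1.108) = 0.8662.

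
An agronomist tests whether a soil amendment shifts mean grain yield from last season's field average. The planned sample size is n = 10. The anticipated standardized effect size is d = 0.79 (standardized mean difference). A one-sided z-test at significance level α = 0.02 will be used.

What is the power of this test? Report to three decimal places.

Power ≈ 0.672

Noncentrality parameter: δ = d·√n = 0.79 × √10 = 2.4982
Critical value for a one-sided test at α = 0.02: z_α = 2.054.
Power = Φ(δ − 2.054) = Φ(0.444) = 0.6716.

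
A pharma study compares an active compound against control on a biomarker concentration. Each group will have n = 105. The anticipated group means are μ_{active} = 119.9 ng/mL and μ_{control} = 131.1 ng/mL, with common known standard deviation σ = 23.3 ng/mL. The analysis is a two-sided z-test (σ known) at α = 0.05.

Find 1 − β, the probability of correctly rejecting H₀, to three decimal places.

Standardized effect: d = |μ_{active} − μ_{control}| / σ = |119.9 − 131.1| / 23.3 = 0.4807
Noncentrality parameter: δ = d·√(n/2) = 0.4807 × √(105/2) = 3.4829
Critical value for a two-sided test at α = 0.05: z_{α/2} = 1.960.
Power = Φ(δ − 1.960) + Φ(−δ − 1.960) = Φ(1.523) + Φ(-5.443) = 0.9361 + 0.0000 = 0.9361.

Power ≈ 0.936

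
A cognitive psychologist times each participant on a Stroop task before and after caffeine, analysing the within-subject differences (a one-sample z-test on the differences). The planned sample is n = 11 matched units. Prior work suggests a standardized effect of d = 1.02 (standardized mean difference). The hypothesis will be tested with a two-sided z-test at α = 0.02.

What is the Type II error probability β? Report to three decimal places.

β ≈ 0.145

Noncentrality parameter: δ = d·√n = 1.02 × √11 = 3.3830
Critical value for a two-sided test at α = 0.02: z_{α/2} = 2.326.
Power = Φ(δ − 2.326) + Φ(−δ − 2.326) = Φ(1.057) + Φ(-5.709) = 0.8547 + 0.0000 = 0.8547.
Type II error: β = 1 − power = 1 − 0.8547 = 0.1453.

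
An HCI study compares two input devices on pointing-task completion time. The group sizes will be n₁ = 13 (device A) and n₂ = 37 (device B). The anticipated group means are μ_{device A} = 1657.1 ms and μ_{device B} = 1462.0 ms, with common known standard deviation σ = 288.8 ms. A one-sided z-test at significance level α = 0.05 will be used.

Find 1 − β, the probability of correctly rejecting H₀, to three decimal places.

Power ≈ 0.674

Standardized effect: d = |μ_{device A} − μ_{device B}| / σ = |1657.1 − 1462.0| / 288.8 = 0.6756
Noncentrality parameter: δ = d / √(1/n₁ + 1/n₂) = 0.6756 / √(1/13 + 1/37) = 2.0953
One-sided α = 0.05 → critical value z_{0.05} = 1.645.
Power = Φ(δ − 1.645) = Φ(0.450) = 0.6738.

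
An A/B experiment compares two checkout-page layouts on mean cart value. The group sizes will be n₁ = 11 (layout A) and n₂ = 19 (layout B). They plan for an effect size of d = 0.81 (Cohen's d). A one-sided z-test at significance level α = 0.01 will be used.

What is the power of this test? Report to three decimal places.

Noncentrality parameter: δ = d / √(1/n₁ + 1/n₂) = 0.81 / √(1/11 + 1/19) = 2.1379
One-sided α = 0.01 → critical value z_{0.01} = 2.326.
Power = Φ(δ − 2.326) = Φ(-0.188) = 0.4253.

Power ≈ 0.425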